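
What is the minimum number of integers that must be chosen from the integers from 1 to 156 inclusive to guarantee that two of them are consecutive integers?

79

Partition {1, …, 156} into 78 pairs: {1,2}, {3,4}, …, {155,156}.
Choosing 78 integers — say the 78 even numbers 2, 4, …, 156 — takes one from each pair and avoids the property.
Choosing 79 forces two into the same pair by pigeonhole, and those are consecutive. So 79.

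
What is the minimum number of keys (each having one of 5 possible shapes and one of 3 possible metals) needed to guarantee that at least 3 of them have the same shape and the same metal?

31

There are 5 × 3 = 15 (shape, metal) combinations acting as pigeonholes.
With 15 × 2 = 30 keys we could place exactly 2 in each, with no (shape, metal) pair reaching 3.
One more forces some (shape, metal) pair to hold 3, so 30 + 1 = 31.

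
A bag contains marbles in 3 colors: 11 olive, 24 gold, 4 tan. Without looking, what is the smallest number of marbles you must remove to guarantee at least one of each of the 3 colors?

The hardest color to obtain is tan: we could draw every other marble first — 39 − 4 = 35 marbles — without a single tan one.
The next draw must be tan, so 35 + 1 = 36.

36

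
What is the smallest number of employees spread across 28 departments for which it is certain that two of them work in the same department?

There are 28 departments acting as pigeonholes.
With 28 employees we could place one in each, avoiding any repeat.
One more forces some class to hold 2, so 28 + 1 = 29.

29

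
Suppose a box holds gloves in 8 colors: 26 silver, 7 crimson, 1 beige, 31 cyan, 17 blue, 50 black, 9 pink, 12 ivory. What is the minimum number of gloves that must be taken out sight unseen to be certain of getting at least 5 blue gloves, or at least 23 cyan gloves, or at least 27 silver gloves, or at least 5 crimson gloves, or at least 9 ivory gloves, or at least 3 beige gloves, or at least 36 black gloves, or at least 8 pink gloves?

108

Each of the 8 colors has its own threshold; avoid all of them simultaneously.
The worst case stops just short of every target: 26 silver, 4 crimson, all 1 beige, 22 cyan, 4 blue, 35 black, 7 pink, 8 ivory — 26 + 4 + 1 + 22 + 4 + 35 + 7 + 8 = 107 gloves.
One more glove must push some color to its target, so 107 + 1 = 108.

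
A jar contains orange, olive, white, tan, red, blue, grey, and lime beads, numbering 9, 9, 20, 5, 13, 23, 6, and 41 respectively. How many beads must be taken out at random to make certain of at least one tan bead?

The worst case draws every non-tan bead first: 9 + 9 + 20 + 13 + 23 + 6 + 41 = 121.
The next draw is then forced to be tan, giving 121 + 1 = 122.

122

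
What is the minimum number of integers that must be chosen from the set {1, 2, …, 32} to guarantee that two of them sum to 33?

Partition {1, …, 32} into 16 pairs: {1,32}, {2,31}, …, {16,17}.
Choosing 16 integers — say the integers 1 through 16 — takes one from each pair and avoids the property.
Choosing 17 forces two into the same pair by pigeonhole, and those sum to 33. So 17.

17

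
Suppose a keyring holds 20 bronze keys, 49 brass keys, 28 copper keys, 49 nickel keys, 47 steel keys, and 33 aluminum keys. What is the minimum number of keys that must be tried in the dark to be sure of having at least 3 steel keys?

182

The worst case draws every non-steel key first: 20 + 49 + 28 + 49 + 33 = 179.
The next 3 draws are then forced to be steel, giving 179 + 3 = 182.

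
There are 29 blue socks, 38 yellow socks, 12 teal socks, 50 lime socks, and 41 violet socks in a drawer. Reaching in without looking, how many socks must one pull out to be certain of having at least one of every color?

159

The hardest color to obtain is teal: we could draw every other sock first — 170 − 12 = 158 socks — without a single teal one.
The next draw must be teal, so 158 + 1 = 159.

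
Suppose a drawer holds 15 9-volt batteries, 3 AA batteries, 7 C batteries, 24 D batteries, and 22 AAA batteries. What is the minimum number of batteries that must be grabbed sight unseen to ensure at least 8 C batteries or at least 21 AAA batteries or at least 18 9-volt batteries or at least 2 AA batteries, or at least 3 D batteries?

The worst case stops just short of every target: all 15 9-volt, 1 AA, 7 C, 2 D, 20 AAA — 15 + 1 + 7 + 2 + 20 = 45 batteries.
One more battery must push some type to its target, so 45 + 1 = 46.

46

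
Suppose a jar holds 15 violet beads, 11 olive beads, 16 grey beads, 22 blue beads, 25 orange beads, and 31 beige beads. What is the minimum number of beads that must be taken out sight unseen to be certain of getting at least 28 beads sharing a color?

117

In the worst case we take at most 27 of each color, but all 15 violet, all 11 olive, all 16 grey, all 22 blue, and all 25 orange (fewer than 27), giving 15 + 11 + 16 + 22 + 25 + 27 = 116.
One more bead then forces some color to 28, so 116 + 1 = 117.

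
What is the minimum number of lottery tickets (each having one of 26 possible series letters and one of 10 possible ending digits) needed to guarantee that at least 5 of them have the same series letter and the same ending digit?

There are 26 × 10 = 260 (series letter, ending digit) combinations acting as pigeonholes.
With 260 × 4 = 1040 lottery tickets we could place exactly 4 in each, with no (series letter, ending digit) pair reaching 5.
One more forces some (series letter, ending digit) pair to hold 5, so 1040 + 1 = 1041.

1041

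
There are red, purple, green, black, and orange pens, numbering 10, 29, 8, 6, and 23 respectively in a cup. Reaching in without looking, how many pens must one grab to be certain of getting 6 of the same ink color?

Treat the 5 ink colors as pigeonholes.
The worst case takes 5 pens of each ink color without reaching 6 of any: 5 × 5 = 25.
The next pen must bring some ink color to 6, so 25 + 1 = 26.

26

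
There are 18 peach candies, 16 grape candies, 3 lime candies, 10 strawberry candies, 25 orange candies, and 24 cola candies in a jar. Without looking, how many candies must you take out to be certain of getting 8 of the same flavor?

39

In the worst case we take at most 7 of each flavor, but all 3 lime (fewer than 7), giving 7 + 7 + 3 + 7 + 7 + 7 = 38.
One more candy then forces some flavor to 8, so 38 + 1 = 39.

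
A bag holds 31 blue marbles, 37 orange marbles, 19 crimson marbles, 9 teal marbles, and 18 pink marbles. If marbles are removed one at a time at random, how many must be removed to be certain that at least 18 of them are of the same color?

In the worst case we take at most 17 of each color, but all 9 teal (fewer than 17), giving 17 + 17 + 17 + 9 + 17 = 77.
One more marble then forces some color to 18, so 77 + 1 = 78.

78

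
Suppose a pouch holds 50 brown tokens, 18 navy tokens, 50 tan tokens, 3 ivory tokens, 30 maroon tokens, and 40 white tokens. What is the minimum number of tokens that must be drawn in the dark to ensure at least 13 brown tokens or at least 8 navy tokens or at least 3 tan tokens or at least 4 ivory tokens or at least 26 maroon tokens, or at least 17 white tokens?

66

The worst case stops just short of every target: 12 brown, 7 navy, 2 tan, 3 ivory, 25 maroon, 16 white — 12 + 7 + 2 + 3 + 25 + 16 = 65 tokens.
One more token must push some color to its target, so 65 + 1 = 66.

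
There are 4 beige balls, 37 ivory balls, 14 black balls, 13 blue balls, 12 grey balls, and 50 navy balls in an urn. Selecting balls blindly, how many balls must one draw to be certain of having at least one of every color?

127

The hardest color to obtain is beige: we could draw every other ball first — 130 − 4 = 126 balls — without a single beige one.
The next draw must be beige, so 126 + 1 = 127.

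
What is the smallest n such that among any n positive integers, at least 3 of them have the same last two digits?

There are 100 possible two-digit endings acting as pigeonholes.
With 100 × 2 = 200 positive integers we could place exactly 2 in each, with no class reaching 3.
One more forces some class to hold 3, so 200 + 1 = 201.

201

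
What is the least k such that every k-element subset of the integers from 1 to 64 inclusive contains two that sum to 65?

33

Partition {1, …, 64} into 32 pairs: {1,64}, {2,63}, …, {32,33}.
Choosing 32 integers — say the integers 1 through 32 — takes one from each pair and avoids the property.
Choosing 33 forces two into the same pair by pigeonhole, and those sum to 65. So 33.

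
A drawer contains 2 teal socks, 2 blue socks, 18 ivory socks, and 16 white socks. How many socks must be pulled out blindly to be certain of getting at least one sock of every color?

37

The hardest color to obtain is teal: we could draw every other sock first — 38 − 2 = 36 socks — without a single teal one.
The next draw must be teal, so 36 + 1 = 37.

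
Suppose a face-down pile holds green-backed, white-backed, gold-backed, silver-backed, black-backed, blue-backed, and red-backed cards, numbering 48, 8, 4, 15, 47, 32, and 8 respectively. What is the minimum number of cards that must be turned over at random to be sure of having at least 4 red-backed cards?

158

The worst case draws every non-red-backed card first: 48 + 8 + 4 + 15 + 47 + 32 = 154.
The next 4 draws are then forced to be red-backed, giving 154 + 4 = 158.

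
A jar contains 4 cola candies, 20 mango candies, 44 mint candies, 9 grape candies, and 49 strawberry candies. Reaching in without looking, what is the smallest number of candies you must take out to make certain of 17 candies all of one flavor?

62

In the worst case we take at most 16 of each flavor, but all 4 cola and all 9 grape (fewer than 16), giving 4 + 16 + 16 + 9 + 16 = 61.
One more candy then forces some flavor to 17, so 61 + 1 = 62.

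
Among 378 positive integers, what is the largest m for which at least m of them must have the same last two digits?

There are 100 possible two-digit endings, which serve as the pigeonholes.
If each of the 100 possible two-digit endings held at most 3, the total would be at most 100 × 3 = 300 < 378, a contradiction.
So at least one holds ⌈378/100⌉ = 4.

4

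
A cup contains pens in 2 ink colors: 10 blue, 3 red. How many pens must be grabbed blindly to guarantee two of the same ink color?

3

The worst case takes 1 pen of each ink color without reaching 2 of any: 2 × 1 = 2.
The next pen must bring some ink color to 2, so 2 + 1 = 3.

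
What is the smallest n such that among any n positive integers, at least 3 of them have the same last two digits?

There are 100 possible two-digit endings acting as pigeonholes.
With 100 × 2 = 200 positive integers we could place exactly 2 in each, with no class reaching 3.
One more forces some class to hold 3, so 200 + 1 = 201.

201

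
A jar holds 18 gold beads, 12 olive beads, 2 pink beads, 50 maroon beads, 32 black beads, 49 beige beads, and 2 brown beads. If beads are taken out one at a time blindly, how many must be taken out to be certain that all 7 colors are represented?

164

The hardest color to obtain is pink: we could draw every other bead first — 165 − 2 = 163 beads — without a single pink one.
The next draw must be pink, so 163 + 1 = 164.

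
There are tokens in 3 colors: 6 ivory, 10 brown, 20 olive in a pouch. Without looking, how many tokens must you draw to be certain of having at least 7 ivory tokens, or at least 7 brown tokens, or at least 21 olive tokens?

The worst case stops just short of every target: 6 ivory, 6 brown, 20 olive — 6 + 6 + 20 = 32 tokens.
One more token must push some color to its target, so 32 + 1 = 33.

33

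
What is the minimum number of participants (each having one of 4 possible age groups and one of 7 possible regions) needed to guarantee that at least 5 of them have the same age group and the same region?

113

There are 4 × 7 = 28 (age group, region) combinations acting as pigeonholes.
With 28 × 4 = 112 participants we could place exactly 4 in each, with no (age group, region) pair reaching 5.
One more forces some (age group, region) pair to hold 5, so 112 + 1 = 113.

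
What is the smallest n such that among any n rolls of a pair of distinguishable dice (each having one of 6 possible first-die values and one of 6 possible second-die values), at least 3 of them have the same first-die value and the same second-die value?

73

There are 6 × 6 = 36 (first-die value, second-die value) combinations acting as pigeonholes.
With 36 × 2 = 72 rolls of a pair of distinguishable dice we could place exactly 2 in each, with no (first-die value, second-die value) pair reaching 3.
One more forces some (first-die value, second-die value) pair to hold 3, so 72 + 1 = 73.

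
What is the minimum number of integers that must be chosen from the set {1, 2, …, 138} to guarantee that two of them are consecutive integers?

70

Partition {1, …, 138} into 69 pairs: {1,2}, {3,4}, …, {137,138}.
Choosing 69 integers — say the 69 even numbers 2, 4, …, 138 — takes one from each pair and avoids the property.
Choosing 70 forces two into the same pair by pigeonhole, and those are consecutive. So 70.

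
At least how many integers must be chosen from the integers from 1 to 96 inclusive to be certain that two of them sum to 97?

Partition {1, …, 96} into 48 pairs: {1,96}, {2,95}, …, {48,49}.
Choosing 48 integers — say the integers 1 through 48 — takes one from each pair and avoids the property.
Choosing 49 forces two into the same pair by pigeonhole, and those sum to 97. So 49.

49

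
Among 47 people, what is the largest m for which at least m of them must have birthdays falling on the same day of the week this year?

There are 7 days of the week, which serve as the pigeonholes.
If each of the 7 days of the week held at most 6, the total would be at most 7 × 6 = 42 < 47, a contradiction.
So at least one holds ⌈47/7⌉ = 7.

7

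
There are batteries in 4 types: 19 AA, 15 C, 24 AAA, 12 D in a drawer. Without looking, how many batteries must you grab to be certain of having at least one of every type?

The hardest type to obtain is D: we could draw every other battery first — 70 − 12 = 58 batteries — without a single D one.
The next draw must be D, so 58 + 1 = 59.

59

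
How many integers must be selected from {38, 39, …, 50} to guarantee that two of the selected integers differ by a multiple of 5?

Use the pigeonhole principle on residue classes: group the integers by remainder mod 5; there are 5 residue classes, each nonempty in this range.
Choosing one from each class (5 integers) avoids any shared remainder.
One more choice must repeat a class, so two differ by a multiple of 5. Hence 5 + 1 = 6.

6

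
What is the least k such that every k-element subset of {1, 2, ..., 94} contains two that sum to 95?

48

Partition {1, …, 94} into 47 pairs: {1,94}, {2,93}, …, {47,48}.
Choosing 47 integers — say the integers 1 through 47 — takes one from each pair and avoids the property.
Choosing 48 forces two into the same pair by pigeonhole, and those sum to 95. So 48.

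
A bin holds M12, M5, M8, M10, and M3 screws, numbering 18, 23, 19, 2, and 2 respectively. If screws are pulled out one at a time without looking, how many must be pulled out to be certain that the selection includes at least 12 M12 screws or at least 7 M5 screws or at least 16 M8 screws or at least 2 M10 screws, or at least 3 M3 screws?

36

The worst case stops just short of every target: 11 M12, 6 M5, 15 M8, 1 M10, 2 M3 — 11 + 6 + 15 + 1 + 2 = 35 screws.
One more screw must push some size to its target, so 35 + 1 = 36.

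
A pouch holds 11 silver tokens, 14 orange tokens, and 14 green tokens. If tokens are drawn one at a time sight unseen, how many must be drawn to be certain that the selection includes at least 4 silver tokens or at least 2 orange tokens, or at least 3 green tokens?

Each of the 3 colors has its own threshold; avoid all of them simultaneously.
The worst case stops just short of every target: 3 silver, 1 orange, 2 green — 3 + 1 + 2 = 6 tokens.
One more token must push some color to its target, so 6 + 1 = 7.

7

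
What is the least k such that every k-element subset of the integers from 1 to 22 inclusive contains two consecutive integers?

Partition {1, …, 22} into 11 pairs: {1,2}, {3,4}, …, {21,22}.
Choosing 11 integers — say the 11 even numbers 2, 4, …, 22 — takes one from each pair and avoids the property.
Choosing 12 forces two into the same pair by pigeonhole, and those are consecutive. So 12.

12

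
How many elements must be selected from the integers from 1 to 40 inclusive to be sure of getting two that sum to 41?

21

Partition {1, …, 40} into 20 pairs: {1,40}, {2,39}, …, {20,21}.
Choosing 20 integers — say the integers 1 through 20 — takes one from each pair and avoids the property.
Choosing 21 forces two into the same pair by pigeonhole, and those sum to 41. So 21.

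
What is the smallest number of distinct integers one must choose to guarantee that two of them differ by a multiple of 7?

Two integers differ by a multiple of 7 exactly when they share a remainder mod 7.
There are 7 residue classes mod 7, so 7 integers can all lie in distinct classes.
One more integer must repeat a residue, giving a difference divisible by 7. So n = 7 + 1 = 8.

8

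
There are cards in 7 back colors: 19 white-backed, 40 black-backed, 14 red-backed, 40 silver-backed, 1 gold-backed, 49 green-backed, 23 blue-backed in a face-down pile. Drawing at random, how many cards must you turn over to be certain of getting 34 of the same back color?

Treat the 7 back colors as pigeonholes.
In the worst case we take at most 33 of each back color, but all 19 white-backed, all 14 red-backed, all 1 gold-backed, and all 23 blue-backed (fewer than 33), giving 19 + 33 + 14 + 33 + 1 + 33 + 23 = 156.
One more card then forces some back color to 34, so 156 + 1 = 157.

157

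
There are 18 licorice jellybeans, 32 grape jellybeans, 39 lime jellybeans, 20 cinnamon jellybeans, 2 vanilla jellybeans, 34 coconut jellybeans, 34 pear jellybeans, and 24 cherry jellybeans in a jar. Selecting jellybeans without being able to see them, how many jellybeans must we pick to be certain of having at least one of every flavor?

The hardest flavor to obtain is vanilla: we could draw every other jellybean first — 203 − 2 = 201 jellybeans — without a single vanilla one.
The next draw must be vanilla, so 201 + 1 = 202.

202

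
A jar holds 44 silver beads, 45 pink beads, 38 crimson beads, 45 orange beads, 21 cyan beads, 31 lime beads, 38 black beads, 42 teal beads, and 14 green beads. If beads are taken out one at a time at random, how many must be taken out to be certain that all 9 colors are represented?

The hardest color to obtain is green: we could draw every other bead first — 318 − 14 = 304 beads — without a single green one.
The next draw must be green, so 304 + 1 = 305.

305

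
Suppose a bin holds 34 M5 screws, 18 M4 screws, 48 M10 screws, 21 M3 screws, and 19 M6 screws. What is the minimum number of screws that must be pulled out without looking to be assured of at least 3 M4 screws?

To avoid M4 screws as long as possible, exhaust the other 4 sizes first.
The worst case draws every non-M4 screw first: 34 + 48 + 21 + 19 = 122.
The next 3 draws are then forced to be M4, giving 122 + 3 = 125.

125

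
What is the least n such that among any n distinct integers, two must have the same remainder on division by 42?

Use the pigeonhole principle on residue classes: two integers differ by a multiple of 42 exactly when they share a remainder mod 42.
There are 42 residue classes mod 42, so 42 integers can all lie in distinct classes.
One more integer must repeat a residue, giving a difference divisible by 42. So n = 42 + 1 = 43.

43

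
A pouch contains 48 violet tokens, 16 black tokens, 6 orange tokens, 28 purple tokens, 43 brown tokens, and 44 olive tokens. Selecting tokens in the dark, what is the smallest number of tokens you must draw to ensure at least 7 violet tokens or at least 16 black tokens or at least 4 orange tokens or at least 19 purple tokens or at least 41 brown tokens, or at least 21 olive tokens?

Each of the 6 colors has its own threshold; avoid all of them simultaneously.
The worst case stops just short of every target: 6 violet, 15 black, 3 orange, 18 purple, 40 brown, 20 olive — 6 + 15 + 3 + 18 + 40 + 20 = 102 tokens.
One more token must push some color to its target, so 102 + 1 = 103.

103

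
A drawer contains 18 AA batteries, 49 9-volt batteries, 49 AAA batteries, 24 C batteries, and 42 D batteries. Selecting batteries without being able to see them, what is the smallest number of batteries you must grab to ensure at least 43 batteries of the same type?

In the worst case we take at most 42 of each type, but all 18 AA and all 24 C (fewer than 42), giving 18 + 42 + 42 + 24 + 42 = 168.
One more battery then forces some type to 43, so 168 + 1 = 169.

169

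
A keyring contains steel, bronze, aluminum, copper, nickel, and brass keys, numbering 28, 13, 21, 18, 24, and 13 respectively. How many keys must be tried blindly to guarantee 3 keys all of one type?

13

Treat the 6 types as pigeonholes.
The worst case takes 2 keys of each type without reaching 3 of any: 6 × 2 = 12.
The next key must bring some type to 3, so 12 + 1 = 13.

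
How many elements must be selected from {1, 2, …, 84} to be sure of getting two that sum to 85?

Partition {1, …, 84} into 42 pairs: {1,84}, {2,83}, …, {42,43}.
Choosing 42 integers — say the integers 1 through 42 — takes one from each pair and avoids the property.
Choosing 43 forces two into the same pair by pigeonhole, and those sum to 85. So 43.

43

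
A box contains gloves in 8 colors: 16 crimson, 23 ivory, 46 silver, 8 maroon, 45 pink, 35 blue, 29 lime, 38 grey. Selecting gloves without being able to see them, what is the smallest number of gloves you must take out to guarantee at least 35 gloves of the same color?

In the worst case we take at most 34 of each color, but all 16 crimson, all 23 ivory, all 8 maroon, and all 29 lime (fewer than 34), giving 16 + 23 + 34 + 8 + 34 + 34 + 29 + 34 = 212.
One more glove then forces some color to 35, so 212 + 1 = 213.

213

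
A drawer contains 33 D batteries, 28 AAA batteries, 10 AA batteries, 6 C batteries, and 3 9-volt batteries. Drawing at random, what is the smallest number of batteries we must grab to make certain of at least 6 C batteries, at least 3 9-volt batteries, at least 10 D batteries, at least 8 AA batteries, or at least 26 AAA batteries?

49

Each of the 5 types has its own threshold; avoid all of them simultaneously.
The worst case stops just short of every target: 9 D, 25 AAA, 7 AA, 5 C, 2 9-volt — 9 + 25 + 7 + 5 + 2 = 48 batteries.
One more battery must push some type to its target, so 48 + 1 = 49.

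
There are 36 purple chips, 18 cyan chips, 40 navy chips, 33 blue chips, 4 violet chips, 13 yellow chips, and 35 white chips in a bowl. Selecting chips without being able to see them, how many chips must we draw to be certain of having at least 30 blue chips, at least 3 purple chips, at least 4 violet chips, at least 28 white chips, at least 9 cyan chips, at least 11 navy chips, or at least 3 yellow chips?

82

The worst case stops just short of every target: 2 purple, 8 cyan, 10 navy, 29 blue, 3 violet, 2 yellow, 27 white — 2 + 8 + 10 + 29 + 3 + 2 + 27 = 81 chips.
One more chip must push some color to its target, so 81 + 1 = 82.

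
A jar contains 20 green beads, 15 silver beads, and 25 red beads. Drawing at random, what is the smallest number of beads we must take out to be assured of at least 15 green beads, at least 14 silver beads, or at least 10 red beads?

37

The worst case stops just short of every target: 14 green, 13 silver, 9 red — 14 + 13 + 9 = 36 beads.
One more bead must push some color to its target, so 36 + 1 = 37.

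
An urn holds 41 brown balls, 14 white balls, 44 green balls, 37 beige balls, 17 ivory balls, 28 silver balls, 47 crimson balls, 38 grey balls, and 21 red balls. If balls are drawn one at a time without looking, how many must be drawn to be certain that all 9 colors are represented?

274

The hardest color to obtain is white: we could draw every other ball first — 287 − 14 = 273 balls — without a single white one.
The next draw must be white, so 273 + 1 = 274.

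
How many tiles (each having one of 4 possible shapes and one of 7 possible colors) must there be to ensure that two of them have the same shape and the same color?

There are 4 × 7 = 28 (shape, color) combinations acting as pigeonholes.
With 28 tiles we could place one in each, avoiding any repeat.
One more forces some (shape, color) pair to hold 2, so 28 + 1 = 29.

29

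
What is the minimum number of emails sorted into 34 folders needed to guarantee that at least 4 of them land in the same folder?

There are 34 folders acting as pigeonholes.
With 34 × 3 = 102 emails we could place exactly 3 in each, with no class reaching 4.
One more forces some class to hold 4, so 102 + 1 = 103.

103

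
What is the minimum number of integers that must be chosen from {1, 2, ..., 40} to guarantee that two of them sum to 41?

21

Partition {1, …, 40} into 20 pairs: {1,40}, {2,39}, …, {20,21}.
Choosing 20 integers — say the integers 1 through 20 — takes one from each pair and avoids the property.
Choosing 21 forces two into the same pair by pigeonhole, and those sum to 41. So 21.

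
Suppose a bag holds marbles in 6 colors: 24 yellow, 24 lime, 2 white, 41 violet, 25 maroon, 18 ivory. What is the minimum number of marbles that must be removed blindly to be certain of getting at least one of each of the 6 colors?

133

The hardest color to obtain is white: we could draw every other marble first — 134 − 2 = 132 marbles — without a single white one.
The next draw must be white, so 132 + 1 = 133.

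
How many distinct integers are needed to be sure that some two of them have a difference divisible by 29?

Two integers differ by a multiple of 29 exactly when they share a remainder mod 29.
There are 29 residue classes mod 29, so 29 integers can all lie in distinct classes.
One more integer must repeat a residue, giving a difference divisible by 29. So n = 29 + 1 = 30.

30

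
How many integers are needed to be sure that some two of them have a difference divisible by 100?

101

Two integers differ by a multiple of 100 exactly when they share a remainder mod 100.
There are 100 residue classes mod 100, so 100 integers can all lie in distinct classes.
One more integer must repeat a residue, giving a difference divisible by 100. So n = 100 + 1 = 101.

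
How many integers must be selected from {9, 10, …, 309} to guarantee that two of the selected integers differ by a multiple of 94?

Use the pigeonhole principle on residue classes: group the integers by remainder mod 94; there are 94 residue classes, each nonempty in this range.
Choosing one from each class (94 integers) avoids any shared remainder.
One more choice must repeat a class, so two differ by a multiple of 94. Hence 94 + 1 = 95.

95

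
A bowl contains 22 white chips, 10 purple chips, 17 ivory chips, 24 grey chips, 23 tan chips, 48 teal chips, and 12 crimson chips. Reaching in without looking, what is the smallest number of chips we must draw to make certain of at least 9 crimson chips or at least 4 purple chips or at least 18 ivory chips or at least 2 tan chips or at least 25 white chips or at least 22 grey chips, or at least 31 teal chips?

103

Each of the 7 colors has its own threshold; avoid all of them simultaneously.
The worst case stops just short of every target: all 22 white, 3 purple, 17 ivory, 21 grey, 1 tan, 30 teal, 8 crimson — 22 + 3 + 17 + 21 + 1 + 30 + 8 = 102 chips.
One more chip must push some color to its target, so 102 + 1 = 103.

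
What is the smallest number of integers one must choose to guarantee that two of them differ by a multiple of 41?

42

Two integers differ by a multiple of 41 exactly when they share a remainder mod 41.
There are 41 residue classes mod 41, so 41 integers can all lie in distinct classes.
One more integer must repeat a residue, giving a difference divisible by 41. So n = 41 + 1 = 42.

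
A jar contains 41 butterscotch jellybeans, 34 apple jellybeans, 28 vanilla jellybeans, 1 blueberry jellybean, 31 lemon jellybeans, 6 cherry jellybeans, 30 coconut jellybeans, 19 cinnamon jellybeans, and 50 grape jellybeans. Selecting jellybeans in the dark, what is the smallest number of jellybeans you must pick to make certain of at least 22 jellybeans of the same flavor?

In the worst case we take at most 21 of each flavor, but all 1 blueberry, all 6 cherry, and all 19 cinnamon (fewer than 21), giving 21 + 21 + 21 + 1 + 21 + 6 + 21 + 19 + 21 = 152.
One more jellybean then forces some flavor to 22, so 152 + 1 = 153.

153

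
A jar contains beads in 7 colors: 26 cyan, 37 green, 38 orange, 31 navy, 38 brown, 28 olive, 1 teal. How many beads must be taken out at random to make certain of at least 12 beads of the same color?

In the worst case we take at most 11 of each color, but all 1 teal (fewer than 11), giving 11 + 11 + 11 + 11 + 11 + 11 + 1 = 67.
One more bead then forces some color to 12, so 67 + 1 = 68.

68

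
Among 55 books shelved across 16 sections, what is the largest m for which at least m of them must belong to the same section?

The 55 books fall into 16 sections.
If each of the 16 sections held at most 3, the total would be at most 16 × 3 = 48 < 55, a contradiction.
So at least one holds ⌈55/16⌉ = 4.

4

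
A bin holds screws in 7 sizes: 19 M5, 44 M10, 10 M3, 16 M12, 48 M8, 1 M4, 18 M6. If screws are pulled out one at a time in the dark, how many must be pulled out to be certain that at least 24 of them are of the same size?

In the worst case we take at most 23 of each size, but all 19 M5, all 10 M3, all 16 M12, all 1 M4, and all 18 M6 (fewer than 23), giving 19 + 23 + 10 + 16 + 23 + 1 + 18 = 110.
One more screw then forces some size to 24, so 110 + 1 = 111.

111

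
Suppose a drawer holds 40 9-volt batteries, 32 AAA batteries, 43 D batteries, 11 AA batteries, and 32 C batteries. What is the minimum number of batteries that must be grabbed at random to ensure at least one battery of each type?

148

The hardest type to obtain is AA: we could draw every other battery first — 158 − 11 = 147 batteries — without a single AA one.
The next draw must be AA, so 147 + 1 = 148.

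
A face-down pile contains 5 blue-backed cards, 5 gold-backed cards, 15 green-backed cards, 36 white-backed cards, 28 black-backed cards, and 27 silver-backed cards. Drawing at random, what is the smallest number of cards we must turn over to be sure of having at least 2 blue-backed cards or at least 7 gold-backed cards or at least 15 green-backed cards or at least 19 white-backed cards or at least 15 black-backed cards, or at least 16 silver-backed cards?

Each of the 6 back colors has its own threshold; avoid all of them simultaneously.
The worst case stops just short of every target: 1 blue-backed, all 5 gold-backed, 14 green-backed, 18 white-backed, 14 black-backed, 15 silver-backed — 1 + 5 + 14 + 18 + 14 + 15 = 67 cards.
One more card must push some back color to its target, so 67 + 1 = 68.

68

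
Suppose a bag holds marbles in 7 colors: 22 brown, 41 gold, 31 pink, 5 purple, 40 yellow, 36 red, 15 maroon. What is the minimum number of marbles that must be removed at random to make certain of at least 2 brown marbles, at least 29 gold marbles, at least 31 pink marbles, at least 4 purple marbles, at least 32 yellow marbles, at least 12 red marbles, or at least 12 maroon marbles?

116

The worst case stops just short of every target: 1 brown, 28 gold, 30 pink, 3 purple, 31 yellow, 11 red, 11 maroon — 1 + 28 + 30 + 3 + 31 + 11 + 11 = 115 marbles.
One more marble must push some color to its target, so 115 + 1 = 116.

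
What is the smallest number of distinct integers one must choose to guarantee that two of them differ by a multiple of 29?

Use the pigeonhole principle on residue classes: two integers differ by a multiple of 29 exactly when they share a remainder mod 29.
There are 29 residue classes mod 29, so 29 integers can all lie in distinct classes.
One more integer must repeat a residue, giving a difference divisible by 29. So n = 29 + 1 = 30.

30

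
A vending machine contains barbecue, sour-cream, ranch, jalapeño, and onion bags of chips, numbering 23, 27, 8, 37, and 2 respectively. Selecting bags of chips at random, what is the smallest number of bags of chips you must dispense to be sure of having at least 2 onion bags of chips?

97

The worst case draws every non-onion bag of chips first: 23 + 27 + 8 + 37 = 95.
The next 2 draws are then forced to be onion, giving 95 + 2 = 97.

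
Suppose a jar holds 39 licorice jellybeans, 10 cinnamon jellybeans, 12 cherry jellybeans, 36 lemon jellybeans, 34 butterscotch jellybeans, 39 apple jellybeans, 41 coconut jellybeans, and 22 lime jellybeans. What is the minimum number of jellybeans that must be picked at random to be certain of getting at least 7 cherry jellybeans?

The worst case draws every non-cherry jellybean first: 39 + 10 + 36 + 34 + 39 + 41 + 22 = 221.
The next 7 draws are then forced to be cherry, giving 221 + 7 = 228.

228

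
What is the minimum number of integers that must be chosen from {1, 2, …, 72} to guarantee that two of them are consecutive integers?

37

Partition {1, …, 72} into 36 pairs: {1,2}, {3,4}, …, {71,72}.
Choosing 36 integers — say the 36 even numbers 2, 4, …, 72 — takes one from each pair and avoids the property.
Choosing 37 forces two into the same pair by pigeonhole, and those are consecutive. So 37.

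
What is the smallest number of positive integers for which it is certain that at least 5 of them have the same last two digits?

401

There are 100 possible two-digit endings acting as pigeonholes.
With 100 × 4 = 400 positive integers we could place exactly 4 in each, with no class reaching 5.
One more forces some class to hold 5, so 400 + 1 = 401.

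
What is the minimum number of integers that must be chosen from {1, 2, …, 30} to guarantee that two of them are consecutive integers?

16

Partition {1, …, 30} into 15 pairs: {1,2}, {3,4}, …, {29,30}.
Choosing 15 integers — say the 15 even numbers 2, 4, …, 30 — takes one from each pair and avoids the property.
Choosing 16 forces two into the same pair by pigeonhole, and those are consecutive. So 16.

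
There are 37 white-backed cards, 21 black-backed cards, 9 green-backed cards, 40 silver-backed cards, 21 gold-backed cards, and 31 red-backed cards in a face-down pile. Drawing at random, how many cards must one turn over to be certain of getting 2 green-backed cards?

152

The worst case draws every non-green-backed card first: 37 + 21 + 40 + 21 + 31 = 150.
The next 2 draws are then forced to be green-backed, giving 150 + 2 = 152.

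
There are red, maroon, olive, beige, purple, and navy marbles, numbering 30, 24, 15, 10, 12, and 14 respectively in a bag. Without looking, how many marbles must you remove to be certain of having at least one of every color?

96

The hardest color to obtain is beige: we could draw every other marble first — 105 − 10 = 95 marbles — without a single beige one.
The next draw must be beige, so 95 + 1 = 96.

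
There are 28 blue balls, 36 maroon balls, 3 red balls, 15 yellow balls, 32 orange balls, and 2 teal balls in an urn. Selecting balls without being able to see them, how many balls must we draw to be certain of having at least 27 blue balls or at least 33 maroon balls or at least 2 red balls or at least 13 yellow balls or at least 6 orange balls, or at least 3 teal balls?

79

The worst case stops just short of every target: 26 blue, 32 maroon, 1 red, 12 yellow, 5 orange, 2 teal — 26 + 32 + 1 + 12 + 5 + 2 = 78 balls.
One more ball must push some color to its target, so 78 + 1 = 79.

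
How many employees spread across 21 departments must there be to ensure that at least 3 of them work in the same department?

43

There are 21 departments acting as pigeonholes.
With 21 × 2 = 42 employees we could place exactly 2 in each, with no class reaching 3.
One more forces some class to hold 3, so 42 + 1 = 43.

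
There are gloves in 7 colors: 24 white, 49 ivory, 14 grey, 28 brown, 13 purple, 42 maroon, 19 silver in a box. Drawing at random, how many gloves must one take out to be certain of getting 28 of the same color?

152

In the worst case we take at most 27 of each color, but all 24 white, all 14 grey, all 13 purple, and all 19 silver (fewer than 27), giving 24 + 27 + 14 + 27 + 13 + 27 + 19 = 151.
One more glove then forces some color to 28, so 151 + 1 = 152.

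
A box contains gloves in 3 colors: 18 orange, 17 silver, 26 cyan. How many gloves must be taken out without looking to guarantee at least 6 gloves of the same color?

16

The worst case takes 5 gloves of each color without reaching 6 of any: 3 × 5 = 15.
The next glove must bring some color to 6, so 15 + 1 = 16.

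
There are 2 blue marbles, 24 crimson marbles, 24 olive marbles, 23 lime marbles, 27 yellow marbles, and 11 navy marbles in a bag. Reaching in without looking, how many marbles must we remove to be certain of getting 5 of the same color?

Treat the 6 colors as pigeonholes.
In the worst case we take at most 4 of each color, but all 2 blue (fewer than 4), giving 2 + 4 + 4 + 4 + 4 + 4 = 22.
One more marble then forces some color to 5, so 22 + 1 = 23.

23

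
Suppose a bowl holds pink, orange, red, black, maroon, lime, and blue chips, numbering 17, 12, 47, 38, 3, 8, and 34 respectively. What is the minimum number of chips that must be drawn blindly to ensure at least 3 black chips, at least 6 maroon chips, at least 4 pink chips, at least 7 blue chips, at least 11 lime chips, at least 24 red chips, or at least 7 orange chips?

52

Each of the 7 colors has its own threshold; avoid all of them simultaneously.
The worst case stops just short of every target: 3 pink, 6 orange, 23 red, 2 black, all 3 maroon, all 8 lime, 6 blue — 3 + 6 + 23 + 2 + 3 + 8 + 6 = 51 chips.
One more chip must push some color to its target, so 51 + 1 = 52.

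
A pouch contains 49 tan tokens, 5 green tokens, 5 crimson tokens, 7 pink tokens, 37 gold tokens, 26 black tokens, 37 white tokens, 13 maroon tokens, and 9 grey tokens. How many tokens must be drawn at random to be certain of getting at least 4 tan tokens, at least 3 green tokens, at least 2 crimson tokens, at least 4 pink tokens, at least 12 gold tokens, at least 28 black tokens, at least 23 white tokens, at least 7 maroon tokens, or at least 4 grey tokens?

The worst case stops just short of every target: 3 tan, 2 green, 1 crimson, 3 pink, 11 gold, all 26 black, 22 white, 6 maroon, 3 grey — 3 + 2 + 1 + 3 + 11 + 26 + 22 + 6 + 3 = 77 tokens.
One more token must push some color to its target, so 77 + 1 = 78.

78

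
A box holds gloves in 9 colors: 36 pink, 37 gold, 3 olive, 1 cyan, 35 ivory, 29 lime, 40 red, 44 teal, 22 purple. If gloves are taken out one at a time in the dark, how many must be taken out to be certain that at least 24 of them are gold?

234

The worst case draws every non-gold glove first: 36 + 3 + 1 + 35 + 29 + 40 + 44 + 22 = 210.
The next 24 draws are then forced to be gold, giving 210 + 24 = 234.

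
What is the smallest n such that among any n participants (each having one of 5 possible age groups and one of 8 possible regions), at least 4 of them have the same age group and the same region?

There are 5 × 8 = 40 (age group, region) combinations acting as pigeonholes.
With 40 × 3 = 120 participants we could place exactly 3 in each, with no (age group, region) pair reaching 4.
One more forces some (age group, region) pair to hold 4, so 120 + 1 = 121.

121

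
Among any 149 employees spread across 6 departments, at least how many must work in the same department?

The 149 employees fall into 6 departments.
If each of the 6 departments held at most 24, the total would be at most 6 × 24 = 144 < 149, a contradiction.
So at least one holds ⌈149/6⌉ = 25.

25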